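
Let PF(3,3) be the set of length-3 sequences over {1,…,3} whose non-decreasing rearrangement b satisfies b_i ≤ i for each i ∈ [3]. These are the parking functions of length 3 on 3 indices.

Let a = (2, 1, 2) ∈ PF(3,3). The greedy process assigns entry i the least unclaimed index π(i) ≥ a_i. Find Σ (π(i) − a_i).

1

Σπ(i) = 1+…+3 = 6; Σa = 2+1+2 = 5; disp = 6−5 = 1.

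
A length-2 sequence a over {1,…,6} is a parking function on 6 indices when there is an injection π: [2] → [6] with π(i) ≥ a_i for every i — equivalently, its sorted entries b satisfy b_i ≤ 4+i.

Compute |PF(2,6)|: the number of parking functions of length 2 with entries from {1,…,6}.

35

|PF| = (6−2+1)·(6+1)^(2−1) = 5·7 = 35 [KW]
One tuple (5,4) → sorted (4,5): b_i ≤ 4+i ∀i, a PF.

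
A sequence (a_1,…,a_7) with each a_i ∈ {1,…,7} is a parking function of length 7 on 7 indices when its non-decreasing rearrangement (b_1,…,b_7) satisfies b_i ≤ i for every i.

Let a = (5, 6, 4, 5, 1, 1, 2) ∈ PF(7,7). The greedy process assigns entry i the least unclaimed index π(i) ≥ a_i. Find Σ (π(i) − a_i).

Σπ(i) = 1+…+7 = 28; Σa = 5+6+4+5+1+1+2 = 24; disp = 28−24 = 4.

4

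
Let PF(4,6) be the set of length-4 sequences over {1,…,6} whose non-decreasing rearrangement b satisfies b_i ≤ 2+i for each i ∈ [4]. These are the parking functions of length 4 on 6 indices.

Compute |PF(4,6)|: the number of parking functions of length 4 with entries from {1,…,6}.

1029

|PF(4,6)| = (6−4+1)·(6+1)^(4−1) = 3 · 343 = 1029 [KW]
E.g. (2,1,5,3) → sorted (1,2,3,5): b_i ≤ 2+i ∀i, a PF.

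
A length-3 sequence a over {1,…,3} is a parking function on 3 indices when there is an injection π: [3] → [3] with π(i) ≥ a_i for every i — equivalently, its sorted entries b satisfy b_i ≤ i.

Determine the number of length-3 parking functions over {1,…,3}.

16

Count = (3+1−3)·(3+1)^{3−1} = 1×16 = 16 (Pollak)
Example (1,3,2) → sorted (1,2,3): b_i ≤ i ∀i, a PF.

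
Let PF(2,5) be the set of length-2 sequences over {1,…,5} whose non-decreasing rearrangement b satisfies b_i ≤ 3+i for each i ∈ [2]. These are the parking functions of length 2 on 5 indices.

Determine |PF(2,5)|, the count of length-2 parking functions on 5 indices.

|PF(2,5)| = 4·6^1 = 4×6 = 24 [KW]
E.g. (3,5) → sorted (3,5): b_i ≤ 3+i ∀i, a PF.

24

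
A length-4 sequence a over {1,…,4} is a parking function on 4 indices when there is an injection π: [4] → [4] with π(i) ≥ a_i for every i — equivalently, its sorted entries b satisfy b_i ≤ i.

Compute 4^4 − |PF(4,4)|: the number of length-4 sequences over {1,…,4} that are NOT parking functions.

131

|PF| = (4+1−4)·(4+1)^{4−1} = 1 · 125 = 125 (Konheim–Weiss)
E.g. (4,3,4,2) → sorted (2,3,4,4): b_1=2>1, not a PF.
So 256 − 125 = 131 fail.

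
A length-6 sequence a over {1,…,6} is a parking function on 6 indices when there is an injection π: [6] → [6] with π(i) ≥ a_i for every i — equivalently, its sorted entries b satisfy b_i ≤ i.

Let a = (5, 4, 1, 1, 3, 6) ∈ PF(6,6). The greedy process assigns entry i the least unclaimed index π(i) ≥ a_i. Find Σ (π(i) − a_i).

1

Σπ = 6·7/2 = 21 (π permutes [6]); Σa = 5+4+1+1+3+6 = 20; disp = 21−20 = 1.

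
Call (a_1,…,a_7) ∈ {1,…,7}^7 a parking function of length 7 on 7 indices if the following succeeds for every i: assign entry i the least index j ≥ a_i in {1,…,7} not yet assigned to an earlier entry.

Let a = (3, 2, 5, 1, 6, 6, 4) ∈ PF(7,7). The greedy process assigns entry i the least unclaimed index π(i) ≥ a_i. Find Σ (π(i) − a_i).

1

Σπ = 28 ({1..7} each once); Σa = 3+2+5+1+6+6+4 = 27; disp = 28−27 = 1.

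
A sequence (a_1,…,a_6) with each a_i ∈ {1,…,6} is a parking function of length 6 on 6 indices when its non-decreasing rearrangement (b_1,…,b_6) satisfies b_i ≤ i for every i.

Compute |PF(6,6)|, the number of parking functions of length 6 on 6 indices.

|PF| = (7−6)·7^(6−1) = 1 · 16807 = 16807 [KW]
Check (1,1,2,6,5,2) → sorted (1,1,2,2,5,6): b_i ≤ i ∀i, a PF.

16807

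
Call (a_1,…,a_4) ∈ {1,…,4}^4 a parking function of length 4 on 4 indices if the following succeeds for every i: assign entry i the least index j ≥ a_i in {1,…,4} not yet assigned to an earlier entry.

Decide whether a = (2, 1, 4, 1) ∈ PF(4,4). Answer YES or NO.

Order a: b = (1, 1, 2, 4).
  b_1=1 ≤ 1
  b_2=1 ≤ 2
  b_3=2 ≤ 3
  b_4=4 ≤ 4
All bounds hold ⇒ YES

YES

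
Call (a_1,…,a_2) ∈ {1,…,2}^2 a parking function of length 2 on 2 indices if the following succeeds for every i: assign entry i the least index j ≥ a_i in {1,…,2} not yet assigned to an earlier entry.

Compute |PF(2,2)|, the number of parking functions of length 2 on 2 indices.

|PF(2,2)| = (2−2+1)·(2+1)^(2−1) = 1·3 = 3 (Konheim–Weiss)
One tuple (2,1) → sorted (1,2): b_i ≤ i ∀i, a PF.

3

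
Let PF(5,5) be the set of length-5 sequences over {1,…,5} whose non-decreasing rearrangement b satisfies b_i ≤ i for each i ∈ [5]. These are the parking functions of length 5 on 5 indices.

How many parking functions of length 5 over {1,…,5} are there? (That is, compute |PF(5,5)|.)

|PF| = 1·6^4 = 1·1296 = 1296 (Konheim–Weiss)
Check (2,4,2,3,1) → sorted (1,2,2,3,4): b_i ≤ i ∀i, a PF.

1296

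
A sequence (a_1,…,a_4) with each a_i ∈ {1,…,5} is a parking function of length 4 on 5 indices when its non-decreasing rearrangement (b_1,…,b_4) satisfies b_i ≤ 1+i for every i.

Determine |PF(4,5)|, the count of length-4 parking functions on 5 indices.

|PF| = (6−4)·6^(4−1) = 2 · 216 = 432 (Pollak)
Example (1,2,5,3) → sorted (1,2,3,5): b_i ≤ 1+i ∀i, a PF.

432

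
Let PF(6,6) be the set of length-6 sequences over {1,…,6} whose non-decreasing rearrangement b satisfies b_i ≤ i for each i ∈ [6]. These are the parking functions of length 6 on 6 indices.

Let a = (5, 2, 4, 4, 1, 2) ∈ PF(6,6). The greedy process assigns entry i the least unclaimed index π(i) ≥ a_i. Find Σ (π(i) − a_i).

3

Σπ = 21 ({1..6} each once); Σa = 5+2+4+4+1+2 = 18; disp = 21−18 = 3.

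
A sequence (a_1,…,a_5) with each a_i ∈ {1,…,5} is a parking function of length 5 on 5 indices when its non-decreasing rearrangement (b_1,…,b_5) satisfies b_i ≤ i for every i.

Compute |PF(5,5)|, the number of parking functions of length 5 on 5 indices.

1296

#PF = (5−5+1)·(5+1)^(5−1) = 1·1296 = 1296 (Pollak)
Check (1,2,4,1,1) → sorted (1,1,1,2,4): b_i ≤ i ∀i, a PF.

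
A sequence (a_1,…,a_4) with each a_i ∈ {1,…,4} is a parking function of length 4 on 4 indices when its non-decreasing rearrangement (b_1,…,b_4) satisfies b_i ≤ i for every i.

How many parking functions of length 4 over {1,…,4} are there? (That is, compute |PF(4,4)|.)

Count = (4+1−4)·(4+1)^{4−1} = 1×125 = 125 (Pollak)
Example (1,2,2,3) → sorted (1,2,2,3): b_i ≤ i ∀i, a PF.

125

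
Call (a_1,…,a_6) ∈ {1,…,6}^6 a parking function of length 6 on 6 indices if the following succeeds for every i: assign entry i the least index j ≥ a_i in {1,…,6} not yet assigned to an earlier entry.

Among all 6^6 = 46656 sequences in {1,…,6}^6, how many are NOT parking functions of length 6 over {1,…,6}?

Count = 1·7^5 = 1 · 16807 = 16807 (Pollak)
Example (4,6,5,6,1,4) → sorted (1,4,4,5,6,6): b_2=4>2, not a PF.
6^6 − 16807 = 46656 − 16807 = 29849

29849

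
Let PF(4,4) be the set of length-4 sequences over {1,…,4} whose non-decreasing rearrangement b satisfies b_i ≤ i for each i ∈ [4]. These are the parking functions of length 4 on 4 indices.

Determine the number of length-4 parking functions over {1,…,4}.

125

#PF = (5−4)·5^(4−1) = 1 · 125 = 125 (Pollak)
Example (2,4,2,1) → sorted (1,2,2,4): b_i ≤ i ∀i, a PF.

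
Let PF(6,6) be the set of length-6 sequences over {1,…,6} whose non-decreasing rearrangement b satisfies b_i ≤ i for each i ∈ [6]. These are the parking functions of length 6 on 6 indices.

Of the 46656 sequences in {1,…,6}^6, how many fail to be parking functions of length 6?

29849

#PF = (6+1−6)·(6+1)^{6−1} = 1×16807 = 16807 (Pollak)
E.g. (5,3,3,5,4,6) → sorted (3,3,4,5,5,6): b_1=3>1, not a PF.
Total 46656; non-PF = 46656−16807 = 29849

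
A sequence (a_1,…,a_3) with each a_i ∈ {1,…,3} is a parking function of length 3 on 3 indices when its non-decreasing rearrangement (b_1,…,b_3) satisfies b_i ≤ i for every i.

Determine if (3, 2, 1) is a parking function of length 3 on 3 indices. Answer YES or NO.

Rearranged: b = (1, 2, 3).
  b_1=1 ≤ 1
  b_2=2 ≤ 2
  b_3=3 ≤ 3
All bounds hold ⇒ YES

YES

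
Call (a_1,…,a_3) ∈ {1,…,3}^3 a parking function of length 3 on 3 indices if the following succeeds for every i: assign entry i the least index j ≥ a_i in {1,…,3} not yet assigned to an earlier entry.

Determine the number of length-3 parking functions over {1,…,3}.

#PF = (3+1−3)·(3+1)^{3−1} = 1 · 16 = 16 (Pollak)
One tuple (3,2,1) → sorted (1,2,3): b_i ≤ i ∀i, a PF.

16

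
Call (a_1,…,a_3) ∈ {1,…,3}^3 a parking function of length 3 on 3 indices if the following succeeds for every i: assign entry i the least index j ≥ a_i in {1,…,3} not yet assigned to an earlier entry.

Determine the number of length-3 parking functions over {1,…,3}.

#PF = (4−3)·4^(3−1) = 1·16 = 16 (Pollak)
One tuple (2,1,1) → sorted (1,1,2): b_i ≤ i ∀i, a PF.

16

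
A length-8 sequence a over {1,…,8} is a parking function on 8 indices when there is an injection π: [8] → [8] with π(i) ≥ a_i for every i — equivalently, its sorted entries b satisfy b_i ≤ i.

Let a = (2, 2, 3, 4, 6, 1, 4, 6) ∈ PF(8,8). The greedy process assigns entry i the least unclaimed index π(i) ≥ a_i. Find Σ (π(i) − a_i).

Σπ = 8·9/2 = 36 (π permutes [8]); Σa = 2+2+3+4+6+1+4+6 = 28; disp = 36−28 = 8.

8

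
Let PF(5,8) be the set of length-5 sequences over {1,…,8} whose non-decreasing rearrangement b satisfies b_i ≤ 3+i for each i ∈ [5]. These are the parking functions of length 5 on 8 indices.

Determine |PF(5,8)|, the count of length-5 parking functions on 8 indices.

|PF| = (8−5+1)·(8+1)^(5−1) = 4·6561 = 26244 [KW]
Example (1,2,3,7,5) → sorted (1,2,3,5,7): b_i ≤ 3+i ∀i, a PF.

26244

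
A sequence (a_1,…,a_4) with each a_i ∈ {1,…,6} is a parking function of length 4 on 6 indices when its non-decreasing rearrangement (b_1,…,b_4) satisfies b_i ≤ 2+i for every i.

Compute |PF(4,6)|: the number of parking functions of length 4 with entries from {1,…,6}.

Count = 3·7^3 = 3·343 = 1029 (Konheim–Weiss)
E.g. (1,3,1,2) → sorted (1,1,2,3): b_i ≤ 2+i ∀i, a PF.

1029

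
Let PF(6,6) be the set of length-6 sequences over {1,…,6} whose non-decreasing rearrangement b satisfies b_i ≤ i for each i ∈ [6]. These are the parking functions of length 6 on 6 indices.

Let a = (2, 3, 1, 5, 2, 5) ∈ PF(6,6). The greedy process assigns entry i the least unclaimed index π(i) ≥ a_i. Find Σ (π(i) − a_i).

Σπ = 21 ({1..6} each once); Σa = 2+3+1+5+2+5 = 18; disp = 21−18 = 3.

3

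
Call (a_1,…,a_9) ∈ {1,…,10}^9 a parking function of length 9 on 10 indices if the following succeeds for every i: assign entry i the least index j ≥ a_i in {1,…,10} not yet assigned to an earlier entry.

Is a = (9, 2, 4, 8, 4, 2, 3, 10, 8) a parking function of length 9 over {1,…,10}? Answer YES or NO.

NO

Sorted: b = (2, 2, 3, 4, 4, 8, 8, 9, 10).
  b_1=2 ≤ 2
  b_2=2 ≤ 3
  b_3=3 ≤ 4
  b_4=4 ≤ 5
  b_5=4 ≤ 6
  b_6=8 > 7
  fails at i=6 ⇒ NO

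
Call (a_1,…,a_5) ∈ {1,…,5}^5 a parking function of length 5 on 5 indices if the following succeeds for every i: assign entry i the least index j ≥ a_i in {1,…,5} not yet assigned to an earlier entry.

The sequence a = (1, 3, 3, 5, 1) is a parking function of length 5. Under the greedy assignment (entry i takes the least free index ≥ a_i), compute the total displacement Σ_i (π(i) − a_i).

2

Σπ = 15 ({1..5} each once); Σa = 1+3+3+5+1 = 13; disp = 15−13 = 2.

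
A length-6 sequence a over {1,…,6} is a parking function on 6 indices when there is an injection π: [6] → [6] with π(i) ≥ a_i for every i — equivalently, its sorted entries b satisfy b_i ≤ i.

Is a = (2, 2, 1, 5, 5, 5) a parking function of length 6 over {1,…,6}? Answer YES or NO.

Sorted: b = (1, 2, 2, 5, 5, 5).
  b_1=1 ≤ 1
  b_2=2 ≤ 2
  b_3=2 ≤ 3
  b_4=5 > 4
  fails at i=4 ⇒ NO

NO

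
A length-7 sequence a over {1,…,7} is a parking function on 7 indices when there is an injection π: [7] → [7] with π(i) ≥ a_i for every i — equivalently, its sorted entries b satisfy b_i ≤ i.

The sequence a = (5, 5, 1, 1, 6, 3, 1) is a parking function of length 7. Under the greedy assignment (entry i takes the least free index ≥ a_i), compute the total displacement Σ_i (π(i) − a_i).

Σπ = 28 ({1..7} each once); Σa = 5+5+1+1+6+3+1 = 22; disp = 28−22 = 6.

6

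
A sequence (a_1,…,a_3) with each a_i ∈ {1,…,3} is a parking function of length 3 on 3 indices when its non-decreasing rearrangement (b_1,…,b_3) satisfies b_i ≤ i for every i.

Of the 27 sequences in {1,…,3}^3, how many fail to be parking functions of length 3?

|PF(3,3)| = 1·4^2 = 1×16 = 16 [KW]
Check (3,3,3) → sorted (3,3,3): b_1=3>1, not a PF.
3^3 − 16 = 27 − 16 = 11

11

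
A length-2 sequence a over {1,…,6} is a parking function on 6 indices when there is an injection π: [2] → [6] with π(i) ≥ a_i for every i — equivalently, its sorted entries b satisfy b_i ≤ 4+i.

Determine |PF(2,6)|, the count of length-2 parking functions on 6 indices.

|PF| = (7−2)·7^(2−1) = 5 · 7 = 35 (Konheim–Weiss)
Check (4,2) → sorted (2,4): b_i ≤ 4+i ∀i, a PF.

35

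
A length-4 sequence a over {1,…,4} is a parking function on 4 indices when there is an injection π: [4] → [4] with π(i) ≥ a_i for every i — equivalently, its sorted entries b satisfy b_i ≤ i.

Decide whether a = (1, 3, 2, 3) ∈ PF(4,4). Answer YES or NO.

Rearranged: b = (1, 2, 3, 3).
  b_1=1 ≤ 1
  b_2=2 ≤ 2
  b_3=3 ≤ 3
  b_4=3 ≤ 4
All bounds hold ⇒ YES

YES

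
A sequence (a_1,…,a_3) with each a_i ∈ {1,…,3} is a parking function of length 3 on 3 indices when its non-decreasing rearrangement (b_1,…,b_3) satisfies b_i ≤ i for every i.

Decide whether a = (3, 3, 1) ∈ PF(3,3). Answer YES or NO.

Order a: b = (1, 3, 3).
  b_1=1 ≤ 1
  b_2=3 > 2
  fails at i=2 ⇒ NO

NO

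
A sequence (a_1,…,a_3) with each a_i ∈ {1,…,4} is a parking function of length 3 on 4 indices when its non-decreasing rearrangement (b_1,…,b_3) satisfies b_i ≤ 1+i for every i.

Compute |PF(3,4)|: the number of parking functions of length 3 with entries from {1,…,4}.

#PF = 2·5^2 = 2 · 25 = 50
Check (1,1,3) → sorted (1,1,3): b_i ≤ 1+i ∀i, a PF.

50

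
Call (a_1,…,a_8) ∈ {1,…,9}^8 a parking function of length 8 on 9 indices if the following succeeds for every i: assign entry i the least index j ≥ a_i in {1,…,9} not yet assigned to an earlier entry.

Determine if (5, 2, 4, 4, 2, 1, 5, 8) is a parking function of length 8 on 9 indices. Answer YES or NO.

YES

Sorted: b = (1, 2, 2, 4, 4, 5, 5, 8).
  b_1=1 ≤ 2
  b_2=2 ≤ 3
  b_3=2 ≤ 4
  b_4=4 ≤ 5
  b_5=4 ≤ 6
  b_6=5 ≤ 7
  b_7=5 ≤ 8
  b_8=8 ≤ 9
All bounds hold ⇒ YES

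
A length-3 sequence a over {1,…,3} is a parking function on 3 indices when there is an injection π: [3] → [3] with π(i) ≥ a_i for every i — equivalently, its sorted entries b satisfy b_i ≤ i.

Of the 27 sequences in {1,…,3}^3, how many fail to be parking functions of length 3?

11

|PF| = (4−3)·4^(3−1) = 1·16 = 16 (Konheim–Weiss)
Check (2,3,2) → sorted (2,2,3): b_1=2>1, not a PF.
Total 27; non-PF = 27−16 = 11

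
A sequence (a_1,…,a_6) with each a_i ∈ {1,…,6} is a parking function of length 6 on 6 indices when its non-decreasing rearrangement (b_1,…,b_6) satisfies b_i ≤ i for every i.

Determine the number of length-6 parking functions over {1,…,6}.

#PF = 1·7^5 = 1×16807 = 16807 (Pollak)
E.g. (1,1,6,5,2,3) → sorted (1,1,2,3,5,6): b_i ≤ i ∀i, a PF.

16807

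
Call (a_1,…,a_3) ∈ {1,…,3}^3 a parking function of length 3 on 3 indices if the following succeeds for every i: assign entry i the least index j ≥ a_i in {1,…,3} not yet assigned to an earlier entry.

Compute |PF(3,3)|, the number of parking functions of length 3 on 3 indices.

16

Count = (3−3+1)·(3+1)^(3−1) = 1 · 16 = 16 (Konheim–Weiss)
One tuple (2,2,1) → sorted (1,2,2): b_i ≤ i ∀i, a PF.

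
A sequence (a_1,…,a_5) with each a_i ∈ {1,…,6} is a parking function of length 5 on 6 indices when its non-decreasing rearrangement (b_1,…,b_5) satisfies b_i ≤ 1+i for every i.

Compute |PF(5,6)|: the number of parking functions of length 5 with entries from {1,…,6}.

4802

|PF| = 2·7^4 = 2·2401 = 4802
E.g. (4,1,4,5,2) → sorted (1,2,4,4,5): b_i ≤ 1+i ∀i, a PF.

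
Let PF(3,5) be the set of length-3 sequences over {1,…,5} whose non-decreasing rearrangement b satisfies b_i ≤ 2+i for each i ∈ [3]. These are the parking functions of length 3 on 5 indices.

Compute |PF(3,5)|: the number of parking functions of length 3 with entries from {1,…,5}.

108

#PF = (6−3)·6^(3−1) = 3 · 36 = 108 (Pollak)
One tuple (2,2,3) → sorted (2,2,3): b_i ≤ 2+i ∀i, a PF.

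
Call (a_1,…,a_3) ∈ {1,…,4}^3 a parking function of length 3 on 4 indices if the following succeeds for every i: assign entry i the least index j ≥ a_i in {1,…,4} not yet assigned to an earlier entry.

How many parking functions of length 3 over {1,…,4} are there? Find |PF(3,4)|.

50

|PF| = (4+1−3)·(4+1)^{3−1} = 2 · 25 = 50 (Pollak)
Check (1,4,3) → sorted (1,3,4): b_i ≤ 1+i ∀i, a PF.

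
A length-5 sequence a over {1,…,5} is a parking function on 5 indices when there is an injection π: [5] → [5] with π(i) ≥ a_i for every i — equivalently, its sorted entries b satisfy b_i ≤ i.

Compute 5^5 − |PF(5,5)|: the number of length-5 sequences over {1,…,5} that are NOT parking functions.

#PF = (5+1−5)·(5+1)^{5−1} = 1×1296 = 1296
One tuple (5,3,5,1,4) → sorted (1,3,4,5,5): b_2=3>2, not a PF.
5^5 − 1296 = 3125 − 1296 = 1829

1829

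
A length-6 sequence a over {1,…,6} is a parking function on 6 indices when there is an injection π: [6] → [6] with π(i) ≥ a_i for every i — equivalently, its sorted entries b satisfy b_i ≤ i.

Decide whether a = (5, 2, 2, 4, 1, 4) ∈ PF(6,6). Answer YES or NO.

YES

Sorted: b = (1, 2, 2, 4, 4, 5).
  b_1=1 ≤ 1
  b_2=2 ≤ 2
  b_3=2 ≤ 3
  b_4=4 ≤ 4
  b_5=4 ≤ 5
  b_6=5 ≤ 6
All bounds hold ⇒ YES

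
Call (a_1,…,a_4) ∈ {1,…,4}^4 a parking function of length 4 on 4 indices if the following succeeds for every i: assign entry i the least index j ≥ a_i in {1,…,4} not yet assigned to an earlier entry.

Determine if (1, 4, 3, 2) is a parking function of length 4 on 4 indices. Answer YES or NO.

YES

Rearranged: b = (1, 2, 3, 4).
  b_1=1 ≤ 1
  b_2=2 ≤ 2
  b_3=3 ≤ 3
  b_4=4 ≤ 4
All bounds hold ⇒ YES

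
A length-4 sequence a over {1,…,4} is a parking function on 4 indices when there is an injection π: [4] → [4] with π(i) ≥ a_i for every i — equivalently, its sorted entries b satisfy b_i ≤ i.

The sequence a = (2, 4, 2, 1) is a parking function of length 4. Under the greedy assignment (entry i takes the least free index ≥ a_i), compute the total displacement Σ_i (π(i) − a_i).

Σπ(i) = 1+…+4 = 10; Σa = 2+4+2+1 = 9; disp = 10−9 = 1.

1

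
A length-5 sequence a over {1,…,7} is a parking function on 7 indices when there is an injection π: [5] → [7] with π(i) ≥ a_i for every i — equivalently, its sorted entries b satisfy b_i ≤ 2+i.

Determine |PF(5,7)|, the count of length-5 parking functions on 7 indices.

12288

Count = (7−5+1)·(7+1)^(5−1) = 3×4096 = 12288 [KW]
Example (3,6,1,2,3) → sorted (1,2,3,3,6): b_i ≤ 2+i ∀i, a PF.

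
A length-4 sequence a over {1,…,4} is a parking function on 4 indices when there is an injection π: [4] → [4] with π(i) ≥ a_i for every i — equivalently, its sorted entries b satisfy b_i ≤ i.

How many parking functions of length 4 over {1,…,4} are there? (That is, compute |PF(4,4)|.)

125

Count = (4−4+1)·(4+1)^(4−1) = 1×125 = 125
E.g. (1,2,2,2) → sorted (1,2,2,2): b_i ≤ i ∀i, a PF.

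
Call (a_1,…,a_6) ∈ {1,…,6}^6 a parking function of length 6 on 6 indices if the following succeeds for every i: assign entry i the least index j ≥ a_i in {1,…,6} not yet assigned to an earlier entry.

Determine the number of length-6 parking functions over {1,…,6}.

|PF| = (6−6+1)·(6+1)^(6−1) = 1 · 16807 = 16807 [KW]
Example (2,2,6,3,1,2) → sorted (1,2,2,2,3,6): b_i ≤ i ∀i, a PF.

16807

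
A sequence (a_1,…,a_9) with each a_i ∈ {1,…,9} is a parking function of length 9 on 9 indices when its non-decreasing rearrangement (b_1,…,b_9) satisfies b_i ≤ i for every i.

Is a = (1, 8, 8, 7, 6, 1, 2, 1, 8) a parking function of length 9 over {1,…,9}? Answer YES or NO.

NO

Sorted: b = (1, 1, 1, 2, 6, 7, 8, 8, 8).
  b_1=1 ≤ 1
  b_2=1 ≤ 2
  b_3=1 ≤ 3
  b_4=2 ≤ 4
  b_5=6 > 5
  fails at i=5 ⇒ NO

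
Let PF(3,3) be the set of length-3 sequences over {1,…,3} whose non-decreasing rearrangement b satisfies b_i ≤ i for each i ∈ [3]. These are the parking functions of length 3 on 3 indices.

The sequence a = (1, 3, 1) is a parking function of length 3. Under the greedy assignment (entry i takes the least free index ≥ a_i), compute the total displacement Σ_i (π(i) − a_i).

1

Σπ(i) = 1+…+3 = 6; Σa = 1+3+1 = 5; disp = 6−5 = 1.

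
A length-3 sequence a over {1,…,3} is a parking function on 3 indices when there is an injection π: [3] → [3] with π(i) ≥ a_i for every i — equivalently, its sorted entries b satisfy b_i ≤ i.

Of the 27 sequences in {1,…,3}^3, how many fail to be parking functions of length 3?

Count = 1·4^2 = 1×16 = 16 [KW]
Check (3,3,1) → sorted (1,3,3): b_2=3>2, not a PF.
3^3 − 16 = 27 − 16 = 11

11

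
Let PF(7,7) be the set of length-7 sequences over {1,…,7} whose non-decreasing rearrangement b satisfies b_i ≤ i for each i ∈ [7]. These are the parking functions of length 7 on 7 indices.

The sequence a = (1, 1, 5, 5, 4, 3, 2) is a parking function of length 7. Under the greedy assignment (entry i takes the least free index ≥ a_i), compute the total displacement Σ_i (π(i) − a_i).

Σπ = 28 ({1..7} each once); Σa = 1+1+5+5+4+3+2 = 21; disp = 28−21 = 7.

7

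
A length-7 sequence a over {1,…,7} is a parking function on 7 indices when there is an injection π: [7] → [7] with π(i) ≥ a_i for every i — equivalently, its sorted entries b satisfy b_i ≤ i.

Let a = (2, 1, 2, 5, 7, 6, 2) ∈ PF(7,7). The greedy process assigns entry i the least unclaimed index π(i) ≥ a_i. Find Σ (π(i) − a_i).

3

Σπ = 7·8/2 = 28 (π permutes [7]); Σa = 2+1+2+5+7+6+2 = 25; disp = 28−25 = 3.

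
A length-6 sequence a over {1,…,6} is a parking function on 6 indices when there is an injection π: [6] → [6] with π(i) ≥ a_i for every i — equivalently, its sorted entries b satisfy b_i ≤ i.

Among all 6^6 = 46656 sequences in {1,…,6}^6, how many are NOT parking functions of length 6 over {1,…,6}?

29849

#PF = 1·7^5 = 1×16807 = 16807 [KW]
Example (6,6,5,3,6,6) → sorted (3,5,6,6,6,6): b_1=3>1, not a PF.
Total 46656; non-PF = 46656−16807 = 29849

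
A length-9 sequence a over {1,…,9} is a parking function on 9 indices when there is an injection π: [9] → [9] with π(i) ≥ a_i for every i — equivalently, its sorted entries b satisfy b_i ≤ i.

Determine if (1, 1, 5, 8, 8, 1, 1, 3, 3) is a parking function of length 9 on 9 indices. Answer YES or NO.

Rearranged: b = (1, 1, 1, 1, 3, 3, 5, 8, 8).
  b_1=1 ≤ 1
  b_2=1 ≤ 2
  b_3=1 ≤ 3
  b_4=1 ≤ 4
  b_5=3 ≤ 5
  b_6=3 ≤ 6
  b_7=5 ≤ 7
  b_8=8 ≤ 8
  b_9=8 ≤ 9
All bounds hold ⇒ YES

YES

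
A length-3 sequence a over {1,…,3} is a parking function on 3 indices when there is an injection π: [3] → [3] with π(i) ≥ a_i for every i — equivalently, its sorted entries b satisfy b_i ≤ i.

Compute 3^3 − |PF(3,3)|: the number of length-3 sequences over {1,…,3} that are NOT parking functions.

11

Count = 1·4^2 = 1·16 = 16 (Pollak)
Check (2,2,3) → sorted (2,2,3): b_1=2>1, not a PF.
3^3 − 16 = 27 − 16 = 11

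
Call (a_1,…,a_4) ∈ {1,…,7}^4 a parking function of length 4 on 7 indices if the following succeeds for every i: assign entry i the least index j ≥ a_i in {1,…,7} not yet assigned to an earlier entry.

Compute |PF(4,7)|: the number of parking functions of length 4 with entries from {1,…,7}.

2048

|PF(4,7)| = (8−4)·8^(4−1) = 4×512 = 2048 (Konheim–Weiss)
Example (5,6,4,6) → sorted (4,5,6,6): b_i ≤ 3+i ∀i, a PF.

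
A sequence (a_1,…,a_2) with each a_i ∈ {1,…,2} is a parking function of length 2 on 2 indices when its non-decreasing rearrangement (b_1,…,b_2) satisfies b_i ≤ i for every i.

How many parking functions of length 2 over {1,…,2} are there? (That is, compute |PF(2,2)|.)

3

|PF| = 1·3^1 = 1·3 = 3 (Konheim–Weiss)
One tuple (1,2) → sorted (1,2): b_i ≤ i ∀i, a PF.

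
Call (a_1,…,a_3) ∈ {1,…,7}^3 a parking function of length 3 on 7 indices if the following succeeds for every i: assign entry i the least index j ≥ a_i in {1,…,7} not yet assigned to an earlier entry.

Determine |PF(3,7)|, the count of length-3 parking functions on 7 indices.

|PF(3,7)| = (8−3)·8^(3−1) = 5·64 = 320 (Konheim–Weiss)
Example (4,3,1) → sorted (1,3,4): b_i ≤ 4+i ∀i, a PF.

320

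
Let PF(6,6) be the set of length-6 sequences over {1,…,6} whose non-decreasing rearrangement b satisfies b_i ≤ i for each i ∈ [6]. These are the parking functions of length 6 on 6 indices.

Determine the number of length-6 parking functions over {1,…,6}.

|PF(6,6)| = (6+1−6)·(6+1)^{6−1} = 1·16807 = 16807 [KW]
Check (1,2,5,1,5,2) → sorted (1,1,2,2,5,5): b_i ≤ i ∀i, a PF.

16807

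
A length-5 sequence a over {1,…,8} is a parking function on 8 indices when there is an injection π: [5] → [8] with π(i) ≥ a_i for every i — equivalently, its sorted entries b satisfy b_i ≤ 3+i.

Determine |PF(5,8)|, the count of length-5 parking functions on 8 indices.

Count = 4·9^4 = 4·6561 = 26244 (Pollak)
Check (1,4,3,2,4) → sorted (1,2,3,4,4): b_i ≤ 3+i ∀i, a PF.

26244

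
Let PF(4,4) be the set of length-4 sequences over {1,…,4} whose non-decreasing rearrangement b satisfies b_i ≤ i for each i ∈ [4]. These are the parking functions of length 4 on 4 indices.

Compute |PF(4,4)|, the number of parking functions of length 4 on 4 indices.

Count = (4−4+1)·(4+1)^(4−1) = 1·125 = 125 (Pollak)
Example (1,1,1,2) → sorted (1,1,1,2): b_i ≤ i ∀i, a PF.

125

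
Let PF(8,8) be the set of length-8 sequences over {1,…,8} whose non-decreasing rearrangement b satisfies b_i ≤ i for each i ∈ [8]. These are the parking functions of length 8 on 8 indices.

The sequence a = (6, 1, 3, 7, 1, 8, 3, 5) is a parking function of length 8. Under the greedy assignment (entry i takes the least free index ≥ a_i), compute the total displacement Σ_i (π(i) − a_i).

Σπ = 36 ({1..8} each once); Σa = 6+1+3+7+1+8+3+5 = 34; disp = 36−34 = 2.

2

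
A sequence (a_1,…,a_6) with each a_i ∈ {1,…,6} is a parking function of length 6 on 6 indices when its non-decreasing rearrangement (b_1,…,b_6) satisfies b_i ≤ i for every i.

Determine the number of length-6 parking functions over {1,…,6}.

#PF = (7−6)·7^(6−1) = 1×16807 = 16807 (Pollak)
Example (1,2,4,3,5,3) → sorted (1,2,3,3,4,5): b_i ≤ i ∀i, a PF.

16807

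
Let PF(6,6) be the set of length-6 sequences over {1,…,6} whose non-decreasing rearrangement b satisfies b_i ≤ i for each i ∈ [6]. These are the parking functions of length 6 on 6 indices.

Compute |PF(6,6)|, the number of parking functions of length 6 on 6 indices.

16807

|PF(6,6)| = (7−6)·7^(6−1) = 1 · 16807 = 16807
One tuple (2,1,3,5,1,1) → sorted (1,1,1,2,3,5): b_i ≤ i ∀i, a PF.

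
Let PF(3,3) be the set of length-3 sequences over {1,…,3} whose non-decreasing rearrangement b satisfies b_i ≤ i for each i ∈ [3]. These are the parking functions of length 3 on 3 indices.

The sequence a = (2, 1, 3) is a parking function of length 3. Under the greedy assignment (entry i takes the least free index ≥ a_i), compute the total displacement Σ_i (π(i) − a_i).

0

Σπ = 6 ({1..3} each once); Σa = 2+1+3 = 6; disp = 6−6 = 0.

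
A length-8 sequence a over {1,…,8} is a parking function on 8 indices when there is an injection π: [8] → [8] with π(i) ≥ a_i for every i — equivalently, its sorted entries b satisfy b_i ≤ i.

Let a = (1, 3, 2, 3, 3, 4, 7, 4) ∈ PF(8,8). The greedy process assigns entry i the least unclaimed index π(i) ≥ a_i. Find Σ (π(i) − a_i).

Σπ(i) = 1+…+8 = 36; Σa = 1+3+2+3+3+4+7+4 = 27; disp = 36−27 = 9.

9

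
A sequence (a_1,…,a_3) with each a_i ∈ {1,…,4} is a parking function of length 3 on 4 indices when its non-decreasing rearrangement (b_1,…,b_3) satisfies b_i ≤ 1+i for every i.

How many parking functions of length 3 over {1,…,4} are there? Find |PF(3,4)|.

50

Count = (4+1−3)·(4+1)^{3−1} = 2·25 = 50 [KW]
Example (2,3,3) → sorted (2,3,3): b_i ≤ 1+i ∀i, a PF.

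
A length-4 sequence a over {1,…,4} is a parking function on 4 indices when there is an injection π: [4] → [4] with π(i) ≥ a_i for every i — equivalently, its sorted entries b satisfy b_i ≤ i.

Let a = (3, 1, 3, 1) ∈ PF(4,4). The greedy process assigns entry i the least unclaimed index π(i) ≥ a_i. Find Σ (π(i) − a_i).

2

Σπ = 10 ({1..4} each once); Σa = 3+1+3+1 = 8; disp = 10−8 = 2.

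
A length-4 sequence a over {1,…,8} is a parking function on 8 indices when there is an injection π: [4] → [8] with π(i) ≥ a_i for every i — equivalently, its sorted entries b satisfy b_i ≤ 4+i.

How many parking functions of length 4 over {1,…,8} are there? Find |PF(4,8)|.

|PF| = 5·9^3 = 5 · 729 = 3645 (Pollak)
One tuple (2,3,3,7) → sorted (2,3,3,7): b_i ≤ 4+i ∀i, a PF.

3645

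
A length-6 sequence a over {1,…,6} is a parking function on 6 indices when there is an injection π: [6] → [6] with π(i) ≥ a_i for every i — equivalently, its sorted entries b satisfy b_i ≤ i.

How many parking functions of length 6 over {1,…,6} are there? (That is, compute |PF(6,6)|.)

#PF = (7−6)·7^(6−1) = 1×16807 = 16807
Check (5,1,4,2,5,1) → sorted (1,1,2,4,5,5): b_i ≤ i ∀i, a PF.

16807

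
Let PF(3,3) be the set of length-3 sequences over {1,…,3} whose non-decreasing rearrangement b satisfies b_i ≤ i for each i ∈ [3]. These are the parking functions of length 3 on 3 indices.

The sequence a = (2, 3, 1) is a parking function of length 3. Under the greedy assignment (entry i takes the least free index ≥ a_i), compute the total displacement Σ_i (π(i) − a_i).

Σπ = 3·4/2 = 6 (π permutes [3]); Σa = 2+3+1 = 6; disp = 6−6 = 0.

0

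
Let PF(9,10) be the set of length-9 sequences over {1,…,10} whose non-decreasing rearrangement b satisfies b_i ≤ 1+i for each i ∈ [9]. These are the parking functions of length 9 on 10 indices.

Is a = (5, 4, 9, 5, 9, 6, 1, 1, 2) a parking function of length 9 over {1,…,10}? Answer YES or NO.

Order a: b = (1, 1, 2, 4, 5, 5, 6, 9, 9).
  b_1=1 ≤ 2
  b_2=1 ≤ 3
  b_3=2 ≤ 4
  b_4=4 ≤ 5
  b_5=5 ≤ 6
  b_6=5 ≤ 7
  b_7=6 ≤ 8
  b_8=9 ≤ 9
  b_9=9 ≤ 10
All bounds hold ⇒ YES

YES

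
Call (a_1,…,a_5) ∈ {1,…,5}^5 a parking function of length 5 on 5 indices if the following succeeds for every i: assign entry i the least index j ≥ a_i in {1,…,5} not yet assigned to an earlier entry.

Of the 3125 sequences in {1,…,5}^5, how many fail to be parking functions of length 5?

1829

Count = (5+1−5)·(5+1)^{5−1} = 1 · 1296 = 1296 [KW]
Check (5,5,5,5,5) → sorted (5,5,5,5,5): b_1=5>1, not a PF.
So 3125 − 1296 = 1829 fail.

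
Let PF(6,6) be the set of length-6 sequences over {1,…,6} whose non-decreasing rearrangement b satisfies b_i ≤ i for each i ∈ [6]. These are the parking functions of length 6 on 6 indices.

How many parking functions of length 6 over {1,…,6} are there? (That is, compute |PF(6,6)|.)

#PF = (6−6+1)·(6+1)^(6−1) = 1×16807 = 16807 (Konheim–Weiss)
One tuple (1,4,4,1,3,5) → sorted (1,1,3,4,4,5): b_i ≤ i ∀i, a PF.

16807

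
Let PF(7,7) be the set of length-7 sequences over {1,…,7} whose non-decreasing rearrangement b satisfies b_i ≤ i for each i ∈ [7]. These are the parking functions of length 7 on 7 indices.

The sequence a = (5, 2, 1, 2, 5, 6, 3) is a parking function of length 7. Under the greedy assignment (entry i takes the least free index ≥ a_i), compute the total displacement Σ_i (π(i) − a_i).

Σπ(i) = 1+…+7 = 28; Σa = 5+2+1+2+5+6+3 = 24; disp = 28−24 = 4.

4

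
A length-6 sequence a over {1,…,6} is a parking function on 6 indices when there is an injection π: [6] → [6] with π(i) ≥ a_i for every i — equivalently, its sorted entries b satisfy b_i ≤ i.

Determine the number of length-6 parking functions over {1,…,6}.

16807

Count = (6+1−6)·(6+1)^{6−1} = 1·16807 = 16807 [KW]
Example (1,3,4,6,2,4) → sorted (1,2,3,4,4,6): b_i ≤ i ∀i, a PF.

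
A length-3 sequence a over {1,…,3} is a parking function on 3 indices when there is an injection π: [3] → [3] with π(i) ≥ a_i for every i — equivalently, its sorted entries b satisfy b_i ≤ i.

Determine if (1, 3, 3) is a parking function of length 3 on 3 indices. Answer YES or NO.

Sorted: b = (1, 3, 3).
  b_1=1 ≤ 1
  b_2=3 > 2
  fails at i=2 ⇒ NO

NO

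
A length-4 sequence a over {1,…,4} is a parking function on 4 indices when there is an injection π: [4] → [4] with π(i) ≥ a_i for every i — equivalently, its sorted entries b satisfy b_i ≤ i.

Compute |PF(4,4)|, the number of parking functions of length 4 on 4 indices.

|PF(4,4)| = (5−4)·5^(4−1) = 1·125 = 125 [KW]
One tuple (1,2,2,2) → sorted (1,2,2,2): b_i ≤ i ∀i, a PF.

125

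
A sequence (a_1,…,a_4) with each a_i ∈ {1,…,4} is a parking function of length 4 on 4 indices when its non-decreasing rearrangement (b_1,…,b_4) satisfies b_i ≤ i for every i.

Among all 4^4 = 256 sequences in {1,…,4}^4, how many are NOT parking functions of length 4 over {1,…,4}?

|PF(4,4)| = (4+1−4)·(4+1)^{4−1} = 1·125 = 125
One tuple (3,4,3,4) → sorted (3,3,4,4): b_1=3>1, not a PF.
Total 256; non-PF = 256−125 = 131

131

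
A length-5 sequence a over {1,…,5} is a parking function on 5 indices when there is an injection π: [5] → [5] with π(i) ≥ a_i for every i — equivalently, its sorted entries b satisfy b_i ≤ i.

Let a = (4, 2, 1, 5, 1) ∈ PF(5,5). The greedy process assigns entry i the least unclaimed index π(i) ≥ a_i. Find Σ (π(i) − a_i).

2

Σπ = 5·6/2 = 15 (π permutes [5]); Σa = 4+2+1+5+1 = 13; disp = 15−13 = 2.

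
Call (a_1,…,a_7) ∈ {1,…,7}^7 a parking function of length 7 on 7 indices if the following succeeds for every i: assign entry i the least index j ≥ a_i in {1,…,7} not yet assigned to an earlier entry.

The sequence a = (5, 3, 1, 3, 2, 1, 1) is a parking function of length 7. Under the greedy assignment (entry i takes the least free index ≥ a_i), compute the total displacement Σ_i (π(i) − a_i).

Σπ = 7·8/2 = 28 (π permutes [7]); Σa = 5+3+1+3+2+1+1 = 16; disp = 28−16 = 12.

12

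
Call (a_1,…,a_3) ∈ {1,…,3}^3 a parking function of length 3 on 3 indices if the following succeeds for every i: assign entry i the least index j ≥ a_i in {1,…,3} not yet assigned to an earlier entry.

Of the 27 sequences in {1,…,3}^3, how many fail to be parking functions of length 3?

11

|PF| = (3+1−3)·(3+1)^{3−1} = 1 · 16 = 16 [KW]
Check (3,3,3) → sorted (3,3,3): b_1=3>1, not a PF.
3^3 − 16 = 27 − 16 = 11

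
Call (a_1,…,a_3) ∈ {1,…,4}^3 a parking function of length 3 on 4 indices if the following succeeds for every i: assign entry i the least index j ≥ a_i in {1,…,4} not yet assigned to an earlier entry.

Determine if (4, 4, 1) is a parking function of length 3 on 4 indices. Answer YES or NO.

Order a: b = (1, 4, 4).
  b_1=1 ≤ 2
  b_2=4 > 3
  fails at i=2 ⇒ NO

NO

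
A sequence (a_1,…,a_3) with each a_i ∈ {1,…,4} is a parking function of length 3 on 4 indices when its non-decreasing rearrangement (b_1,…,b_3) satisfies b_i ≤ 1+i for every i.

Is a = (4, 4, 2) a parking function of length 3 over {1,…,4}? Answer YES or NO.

NO

Sorted: b = (2, 4, 4).
  b_1=2 ≤ 2
  b_2=4 > 3
  fails at i=2 ⇒ NO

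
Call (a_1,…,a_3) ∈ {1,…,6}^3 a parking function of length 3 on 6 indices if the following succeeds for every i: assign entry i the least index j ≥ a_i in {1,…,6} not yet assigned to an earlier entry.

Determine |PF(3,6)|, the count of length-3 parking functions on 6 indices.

196

|PF(3,6)| = 4·7^2 = 4×49 = 196 (Konheim–Weiss)
Check (1,3,2) → sorted (1,2,3): b_i ≤ 3+i ∀i, a PF.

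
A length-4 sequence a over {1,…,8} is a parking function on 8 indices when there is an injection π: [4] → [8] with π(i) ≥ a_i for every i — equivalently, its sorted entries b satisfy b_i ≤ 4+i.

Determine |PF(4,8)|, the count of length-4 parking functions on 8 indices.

3645

|PF(4,8)| = (8−4+1)·(8+1)^(4−1) = 5 · 729 = 3645 (Pollak)
One tuple (4,2,6,3) → sorted (2,3,4,6): b_i ≤ 4+i ∀i, a PF.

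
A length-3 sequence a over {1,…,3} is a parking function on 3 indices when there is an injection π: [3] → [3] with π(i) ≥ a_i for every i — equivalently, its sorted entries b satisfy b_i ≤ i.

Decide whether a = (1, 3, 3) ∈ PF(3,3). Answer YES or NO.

Rearranged: b = (1, 3, 3).
  b_1=1 ≤ 1
  b_2=3 > 2
  fails at i=2 ⇒ NO

NO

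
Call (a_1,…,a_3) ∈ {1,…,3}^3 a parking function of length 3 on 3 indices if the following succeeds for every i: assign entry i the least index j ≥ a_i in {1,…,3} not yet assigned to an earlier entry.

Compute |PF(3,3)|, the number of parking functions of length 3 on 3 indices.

|PF| = (3+1−3)·(3+1)^{3−1} = 1×16 = 16
One tuple (3,2,1) → sorted (1,2,3): b_i ≤ i ∀i, a PF.

16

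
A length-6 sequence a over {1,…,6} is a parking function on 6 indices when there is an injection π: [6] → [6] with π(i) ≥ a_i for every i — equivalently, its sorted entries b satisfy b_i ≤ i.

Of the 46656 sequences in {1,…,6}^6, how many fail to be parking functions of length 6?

|PF| = (6−6+1)·(6+1)^(6−1) = 1 · 16807 = 16807 (Konheim–Weiss)
One tuple (6,5,5,3,3,6) → sorted (3,3,5,5,6,6): b_1=3>1, not a PF.
Total 46656; non-PF = 46656−16807 = 29849

29849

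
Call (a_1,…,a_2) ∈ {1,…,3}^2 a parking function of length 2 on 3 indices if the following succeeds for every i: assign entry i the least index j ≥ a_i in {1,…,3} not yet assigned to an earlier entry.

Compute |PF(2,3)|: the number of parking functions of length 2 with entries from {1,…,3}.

Count = (3−2+1)·(3+1)^(2−1) = 2 · 4 = 8
Check (3,1) → sorted (1,3): b_i ≤ 1+i ∀i, a PF.

8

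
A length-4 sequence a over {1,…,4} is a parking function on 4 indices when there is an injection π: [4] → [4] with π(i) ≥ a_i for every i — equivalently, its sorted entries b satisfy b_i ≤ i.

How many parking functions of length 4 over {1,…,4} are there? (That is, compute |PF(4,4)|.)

|PF| = (4+1−4)·(4+1)^{4−1} = 1 · 125 = 125 (Pollak)
E.g. (3,4,1,1) → sorted (1,1,3,4): b_i ≤ i ∀i, a PF.

125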